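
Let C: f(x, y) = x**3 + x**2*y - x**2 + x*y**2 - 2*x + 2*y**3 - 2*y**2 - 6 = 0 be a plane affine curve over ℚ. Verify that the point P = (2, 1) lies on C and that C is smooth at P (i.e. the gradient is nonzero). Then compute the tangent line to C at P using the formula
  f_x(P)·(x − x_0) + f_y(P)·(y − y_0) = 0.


Tangent line at P: 11*x + 10*y - 32 = 0.

Step 1: f(2, 1) = 0, so P lies on C.
Step 2: partial derivatives
  f_x(x, y) = 3*x**2 + 2*x*y - 2*x + y**2 - 2, f_y(x, y) = x**2 + 2*x*y + 6*y**2 - 4*y.
  f_x(P) = 11, f_y(P) = 10 (gradient nonzero, so P is smooth).
Step 3: tangent line at P: 11·(x − 2) + 10·(y − 1) = 0.
Expanding: 11*x + 10*y - 32 = 0.


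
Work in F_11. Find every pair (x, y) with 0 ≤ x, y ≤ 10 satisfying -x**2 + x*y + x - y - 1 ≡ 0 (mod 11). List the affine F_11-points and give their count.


Affine F_11-points: {(0, 10), (2, 3), (3, 9), (4, 8), (5, 8), (6, 4), (7, 9), (8, 5), (9, 5), (10, 4)}; count = 10.

For each of the 121 pairs (x, y) ∈ F_11², evaluate f(x, y) mod 11. Record the zeros.
  x = 0: [0↦10, 1↦9, 2↦8, 3↦7, 4↦6, 5↦5, 6↦4, 7↦3, 8↦2, 9↦1, 10↦0]  zeros at y ∈ {10}
  x = 1: [0↦10, 1↦10, 2↦10, 3↦10, 4↦10, 5↦10, 6↦10, 7↦10, 8↦10, 9↦10, 10↦10]  zeros at y ∈ ∅
  x = 2: [0↦8, 1↦9, 2↦10, 3↦0, 4↦1, 5↦2, 6↦3, 7↦4, 8↦5, 9↦6, 10↦7]  zeros at y ∈ {3}
  x = 3: [0↦4, 1↦6, 2↦8, 3↦10, 4↦1, 5↦3, 6↦5, 7↦7, 8↦9, 9↦0, 10↦2]  zeros at y ∈ {9}
  x = 4: [0↦9, 1↦1, 2↦4, 3↦7, 4↦10, 5↦2, 6↦5, 7↦8, 8↦0, 9↦3, 10↦6]  zeros at y ∈ {8}
  x = 5: [0↦1, 1↦5, 2↦9, 3↦2, 4↦6, 5↦10, 6↦3, 7↦7, 8↦0, 9↦4, 10↦8]  zeros at y ∈ {8}
  x = 6: [0↦2, 1↦7, 2↦1, 3↦6, 4↦0, 5↦5, 6↦10, 7↦4, 8↦9, 9↦3, 10↦8]  zeros at y ∈ {4}
  x = 7: [0↦1, 1↦7, 2↦2, 3↦8, 4↦3, 5↦9, 6↦4, 7↦10, 8↦5, 9↦0, 10↦6]  zeros at y ∈ {9}
  x = 8: [0↦9, 1↦5, 2↦1, 3↦8, 4↦4, 5↦0, 6↦7, 7↦3, 8↦10, 9↦6, 10↦2]  zeros at y ∈ {5}
  x = 9: [0↦4, 1↦1, 2↦9, 3↦6, 4↦3, 5↦0, 6↦8, 7↦5, 8↦2, 9↦10, 10↦7]  zeros at y ∈ {5}
  x = 10: [0↦8, 1↦6, 2↦4, 3↦2, 4↦0, 5↦9, 6↦7, 7↦5, 8↦3, 9↦1, 10↦10]  zeros at y ∈ {4}
Collecting zeros: affine points = {(0, 10), (2, 3), (3, 9), (4, 8), (5, 8), (6, 4), (7, 9), (8, 5), (9, 5), (10, 4)}.
Total count |C(F_11)_aff| = 10.


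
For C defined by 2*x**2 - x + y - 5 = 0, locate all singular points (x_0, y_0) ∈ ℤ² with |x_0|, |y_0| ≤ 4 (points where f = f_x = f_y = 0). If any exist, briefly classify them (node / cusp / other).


No singular points in the scanned grid; C is smooth there.

Compute partial derivatives:
  f_x = 4*x - 1.
  f_y = 1.
f_y = 1 is a nonzero constant, so f_y never vanishes: no point (x, y) can satisfy f = f_x = f_y = 0. In particular no (x, y) ∈ {−4, ..., 4}² is singular; the curve is smooth.


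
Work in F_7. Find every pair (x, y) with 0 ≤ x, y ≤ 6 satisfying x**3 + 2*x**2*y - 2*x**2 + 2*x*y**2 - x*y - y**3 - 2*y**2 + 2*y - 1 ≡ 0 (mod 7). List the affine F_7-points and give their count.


Affine F_7-points: {(1, 1), (1, 5), (2, 3), (3, 1), (6, 4)}; count = 5.

For each of the 49 pairs (x, y) ∈ F_7², evaluate f(x, y) mod 7. Record the zeros.
  x = 0: [0↦6, 1↦5, 2↦1, 3↦2, 4↦2, 5↦2, 6↦3]  zeros at y ∈ ∅
  x = 1: [0↦5, 1↦0, 2↦3, 3↦1, 4↦2, 5↦0, 6↦3]  zeros at y ∈ {1, 5}
  x = 2: [0↦6, 1↦1, 2↦1, 3↦0, 4↦6, 5↦6, 6↦1]  zeros at y ∈ {3}
  x = 3: [0↦1, 1↦0, 2↦1, 3↦5, 4↦6, 5↦5, 6↦3]  zeros at y ∈ {1}
  x = 4: [0↦3, 1↦3, 2↦2, 3↦1, 4↦1, 5↦3, 6↦1]  zeros at y ∈ ∅
  x = 5: [0↦4, 1↦2, 2↦3, 3↦1, 4↦4, 5↦6, 6↦1]  zeros at y ∈ ∅
  x = 6: [0↦3, 1↦3, 2↦3, 3↦4, 4↦0, 5↦6, 6↦2]  zeros at y ∈ {4}
Collecting zeros: affine points = {(1, 1), (1, 5), (2, 3), (3, 1), (6, 4)}.
Total count |C(F_7)_aff| = 5.


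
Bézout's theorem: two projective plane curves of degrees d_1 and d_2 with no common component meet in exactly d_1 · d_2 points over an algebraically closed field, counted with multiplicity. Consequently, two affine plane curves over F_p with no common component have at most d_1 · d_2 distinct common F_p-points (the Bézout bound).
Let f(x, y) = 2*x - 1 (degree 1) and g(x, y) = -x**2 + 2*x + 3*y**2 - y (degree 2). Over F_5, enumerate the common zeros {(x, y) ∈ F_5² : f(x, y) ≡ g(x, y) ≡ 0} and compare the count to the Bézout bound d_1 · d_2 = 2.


Common zeros: ∅; count = 0; Bézout bound = 2.

deg(f) = 1, deg(g) = 2, so Bézout bound = 2.
Scan x ∈ F_5. For each x, list the y ∈ F_5 with f(x, y) ≡ 0 and those with g(x, y) ≡ 0 (mod 5); the common zeros in that column are the intersection.
  x = 0: f ≡ 0 at y ∈ ∅; g ≡ 0 at y ∈ {0, 2}; common: ∅.
  x = 1: f ≡ 0 at y ∈ ∅; g ≡ 0 at y ∈ {3, 4}; common: ∅.
  x = 2: f ≡ 0 at y ∈ ∅; g ≡ 0 at y ∈ {0, 2}; common: ∅.
  x = 3: f ≡ 0 at y ∈ {0, 1, 2, 3, 4}; g ≡ 0 at y ∈ ∅; common: ∅.
  x = 4: f ≡ 0 at y ∈ ∅; g ≡ 0 at y ∈ ∅; common: ∅.
Collecting: common zeros = ∅, so the count is 0.
Comparison with the Bézout bound: 0 ≤ 2 = deg(f)·deg(g), as expected for curves with no common component (the affine F_5-count falls short of the bound because intersections may lie at infinity, over extension fields, or carry multiplicity).


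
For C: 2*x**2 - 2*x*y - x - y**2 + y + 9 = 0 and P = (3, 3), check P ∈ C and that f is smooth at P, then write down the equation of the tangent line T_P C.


Tangent line at P: 5*x - 11*y + 18 = 0.

Step 1: f(3, 3) = 0, so P lies on C.
Step 2: partial derivatives
  f_x(x, y) = 4*x - 2*y - 1, f_y(x, y) = -2*x - 2*y + 1.
  f_x(P) = 5, f_y(P) = -11 (gradient nonzero, so P is smooth).
Step 3: tangent line at P: 5·(x − 3) + -11·(y − 3) = 0.
Expanding: 5*x - 11*y + 18 = 0.


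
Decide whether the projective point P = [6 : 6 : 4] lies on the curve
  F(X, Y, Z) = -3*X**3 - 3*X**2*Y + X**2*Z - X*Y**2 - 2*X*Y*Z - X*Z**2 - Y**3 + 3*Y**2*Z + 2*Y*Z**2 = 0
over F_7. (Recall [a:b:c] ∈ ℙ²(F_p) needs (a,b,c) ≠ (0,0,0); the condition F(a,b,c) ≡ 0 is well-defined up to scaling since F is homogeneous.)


F(6,6,4) ≡ 0 (mod 7); P is on the curve.

Evaluate F(6, 6, 4) term-by-term (mod 7).
  -3*X**3 ↦ -3·216·1·1 = -648
  -3*X**2*Y ↦ -3·36·6·1 = -648
  X**2*Z ↦ 1·36·1·4 = 144
  -X*Y**2 ↦ -1·6·36·1 = -216
  -2*X*Y*Z ↦ -2·6·6·4 = -288
  -X*Z**2 ↦ -1·6·1·16 = -96
  -Y**3 ↦ -1·1·216·1 = -216
  3*Y**2*Z ↦ 3·1·36·4 = 432
  2*Y*Z**2 ↦ 2·1·6·16 = 192
Sum: F(6, 6, 4) = (-648) + (-648) + (144) + (-216) + (-288) + (-96) + (-216) + (432) + (192) = -1344.
Reducing mod 7: -1344 ≡ 0 (mod 7).
Since F(a, b, c) ≡ 0 (mod 7), P lies on the curve.


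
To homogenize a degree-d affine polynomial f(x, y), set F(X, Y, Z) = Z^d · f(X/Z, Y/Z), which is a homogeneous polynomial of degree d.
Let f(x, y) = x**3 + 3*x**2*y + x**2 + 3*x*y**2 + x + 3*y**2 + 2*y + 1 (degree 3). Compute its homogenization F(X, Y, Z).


F(X, Y, Z) = X**3 + 3*X**2*Y + X**2*Z + 3*X*Y**2 + X*Z**2 + 3*Y**2*Z + 2*Y*Z**2 + Z**3

deg(f) = 3.
Substitute x = X/Z, y = Y/Z into f, then multiply by Z^3.
  monomial 1·x^3·y^0 ↦ 1·X^3·Y^0·Z^0.
  monomial 3·x^2·y^1 ↦ 3·X^2·Y^1·Z^0.
  monomial 1·x^2·y^0 ↦ 1·X^2·Y^0·Z^1.
  monomial 3·x^1·y^2 ↦ 3·X^1·Y^2·Z^0.
  monomial 1·x^1·y^0 ↦ 1·X^1·Y^0·Z^2.
  monomial 3·x^0·y^2 ↦ 3·X^0·Y^2·Z^1.
  monomial 2·x^0·y^1 ↦ 2·X^0·Y^1·Z^2.
  monomial 1·x^0·y^0 ↦ 1·X^0·Y^0·Z^3.
Collecting: F(X, Y, Z) = X**3 + 3*X**2*Y + X**2*Z + 3*X*Y**2 + X*Z**2 + 3*Y**2*Z + 2*Y*Z**2 + Z**3.


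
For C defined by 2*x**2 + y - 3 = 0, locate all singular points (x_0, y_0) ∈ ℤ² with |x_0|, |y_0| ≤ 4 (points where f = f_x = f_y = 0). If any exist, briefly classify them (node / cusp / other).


No singular points in the scanned grid; C is smooth there.

Compute partial derivatives:
  f_x = 4*x.
  f_y = 1.
f_y = 1 is a nonzero constant, so f_y never vanishes: no point (x, y) can satisfy f = f_x = f_y = 0. In particular no (x, y) ∈ {−4, ..., 4}² is singular; the curve is smooth.


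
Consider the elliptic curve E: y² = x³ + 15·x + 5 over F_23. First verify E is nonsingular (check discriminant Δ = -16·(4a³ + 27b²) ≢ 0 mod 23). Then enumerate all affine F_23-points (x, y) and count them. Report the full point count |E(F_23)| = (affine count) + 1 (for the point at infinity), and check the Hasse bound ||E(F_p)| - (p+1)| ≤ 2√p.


Affine points = {(3, 10), (3, 13), (6, 9), (6, 14), (7, 4), (7, 19), (8, 4), (8, 19), (9, 8), (9, 15), (11, 11), (11, 12), (12, 2), (12, 21), (18, 9), (18, 14), (20, 5), (20, 18), (21, 6), (21, 17), (22, 9), (22, 14)}; affine count = 22; |E(F_23)| = 23.

Discriminant check: Δ ∝ 4a³ + 27b² = 4·15³ + 27·5² = 4·3375 + 27·25 ≡ 7 (mod 23). Nonzero ⇒ E is nonsingular.
For each x ∈ F_23, compute rhs = x³ + 15·x + 5 mod 23, then count y ∈ F_23 with y² ≡ rhs.
  x = 0: rhs = 5, matching y values: none (0 points).
  x = 1: rhs = 21, matching y values: none (0 points).
  x = 2: rhs = 20, matching y values: none (0 points).
  x = 3: rhs = 8, matching y values: 10, 13 (2 points).
  x = 4: rhs = 14, matching y values: none (0 points).
  x = 5: rhs = 21, matching y values: none (0 points).
  x = 6: rhs = 12, matching y values: 9, 14 (2 points).
  x = 7: rhs = 16, matching y values: 4, 19 (2 points).
  x = 8: rhs = 16, matching y values: 4, 19 (2 points).
  x = 9: rhs = 18, matching y values: 8, 15 (2 points).
  x = 10: rhs = 5, matching y values: none (0 points).
  x = 11: rhs = 6, matching y values: 11, 12 (2 points).
  x = 12: rhs = 4, matching y values: 2, 21 (2 points).
  x = 13: rhs = 5, matching y values: none (0 points).
  x = 14: rhs = 15, matching y values: none (0 points).
  x = 15: rhs = 17, matching y values: none (0 points).
  x = 16: rhs = 17, matching y values: none (0 points).
  x = 17: rhs = 21, matching y values: none (0 points).
  x = 18: rhs = 12, matching y values: 9, 14 (2 points).
  x = 19: rhs = 19, matching y values: none (0 points).
  x = 20: rhs = 2, matching y values: 5, 18 (2 points).
  x = 21: rhs = 13, matching y values: 6, 17 (2 points).
  x = 22: rhs = 12, matching y values: 9, 14 (2 points).
Total affine count: 22.
Full point count |E(F_23)| = 22 + 1 = 23.
Hasse bound: |23 − (23+1)| = |-1| = 1 ≤ 2√23 ≈ 9.5917 ✓.


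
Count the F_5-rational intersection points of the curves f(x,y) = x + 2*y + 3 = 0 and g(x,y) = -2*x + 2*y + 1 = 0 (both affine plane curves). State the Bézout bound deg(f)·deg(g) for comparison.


Common zeros: {(1, 3)}; count = 1; Bézout bound = 1.

deg(f) = 1, deg(g) = 1, so Bézout bound = 1.
Scan x ∈ F_5. For each x, list the y ∈ F_5 with f(x, y) ≡ 0 and those with g(x, y) ≡ 0 (mod 5); the common zeros in that column are the intersection.
  x = 0: f ≡ 0 at y ∈ {1}; g ≡ 0 at y ∈ {2}; common: ∅.
  x = 1: f ≡ 0 at y ∈ {3}; g ≡ 0 at y ∈ {3}; common: {3}.
  x = 2: f ≡ 0 at y ∈ {0}; g ≡ 0 at y ∈ {4}; common: ∅.
  x = 3: f ≡ 0 at y ∈ {2}; g ≡ 0 at y ∈ {0}; common: ∅.
  x = 4: f ≡ 0 at y ∈ {4}; g ≡ 0 at y ∈ {1}; common: ∅.
Collecting: common zeros = {(1, 3)}, so the count is 1.
Comparison with the Bézout bound: 1 ≤ 1 = deg(f)·deg(g), as expected for curves with no common component (the bound is attained).


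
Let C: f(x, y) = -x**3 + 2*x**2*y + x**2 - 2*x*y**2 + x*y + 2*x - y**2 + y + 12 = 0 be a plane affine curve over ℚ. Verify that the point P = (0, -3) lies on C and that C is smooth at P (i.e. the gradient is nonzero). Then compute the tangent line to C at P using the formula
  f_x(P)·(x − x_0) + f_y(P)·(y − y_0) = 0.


Tangent line at P: -19*x + 7*y + 21 = 0.

Step 1: f(0, -3) = 0, so P lies on C.
Step 2: partial derivatives
  f_x(x, y) = -3*x**2 + 4*x*y + 2*x - 2*y**2 + y + 2, f_y(x, y) = 2*x**2 - 4*x*y + x - 2*y + 1.
  f_x(P) = -19, f_y(P) = 7 (gradient nonzero, so P is smooth).
Step 3: tangent line at P: -19·(x − 0) + 7·(y − -3) = 0.
Expanding: -19*x + 7*y + 21 = 0.


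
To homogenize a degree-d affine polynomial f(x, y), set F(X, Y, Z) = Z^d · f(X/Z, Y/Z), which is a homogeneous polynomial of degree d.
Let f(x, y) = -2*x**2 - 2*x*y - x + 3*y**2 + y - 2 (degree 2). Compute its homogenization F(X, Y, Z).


F(X, Y, Z) = -2*X**2 - 2*X*Y - X*Z + 3*Y**2 + Y*Z - 2*Z**2

deg(f) = 2.
Substitute x = X/Z, y = Y/Z into f, then multiply by Z^2.
  monomial -2·x^2·y^0 ↦ -2·X^2·Y^0·Z^0.
  monomial -2·x^1·y^1 ↦ -2·X^1·Y^1·Z^0.
  monomial -1·x^1·y^0 ↦ -1·X^1·Y^0·Z^1.
  monomial 3·x^0·y^2 ↦ 3·X^0·Y^2·Z^0.
  monomial 1·x^0·y^1 ↦ 1·X^0·Y^1·Z^1.
  monomial -2·x^0·y^0 ↦ -2·X^0·Y^0·Z^2.
Collecting: F(X, Y, Z) = -2*X**2 - 2*X*Y - X*Z + 3*Y**2 + Y*Z - 2*Z**2.


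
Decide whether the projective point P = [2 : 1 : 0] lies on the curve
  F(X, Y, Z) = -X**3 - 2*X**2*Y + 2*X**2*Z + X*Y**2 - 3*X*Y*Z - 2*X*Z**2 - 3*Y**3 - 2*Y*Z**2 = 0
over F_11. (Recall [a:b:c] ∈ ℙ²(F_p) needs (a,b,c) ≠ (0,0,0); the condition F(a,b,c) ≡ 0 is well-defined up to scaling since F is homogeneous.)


F(2,1,0) ≡ 5 (mod 11); P is NOT on the curve.

Evaluate F(2, 1, 0) term-by-term (mod 11).
  -X**3 ↦ -1·8·1·1 = -8
  -2*X**2*Y ↦ -2·4·1·1 = -8
  2*X**2*Z ↦ 2·4·1·0 = 0
  X*Y**2 ↦ 1·2·1·1 = 2
  -3*X*Y*Z ↦ -3·2·1·0 = 0
  -2*X*Z**2 ↦ -2·2·1·0 = 0
  -3*Y**3 ↦ -3·1·1·1 = -3
  -2*Y*Z**2 ↦ -2·1·1·0 = 0
Sum: F(2, 1, 0) = (-8) + (-8) + (0) + (2) + (0) + (0) + (-3) + (0) = -17.
Reducing mod 11: -17 ≡ 5 (mod 11).
Since F(a, b, c) ≡ 5 ≠ 0 (mod 11), P does NOT lie on the curve.


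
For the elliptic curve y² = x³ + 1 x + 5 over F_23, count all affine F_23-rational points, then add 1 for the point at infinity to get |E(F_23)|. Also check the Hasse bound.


Affine points = {(3, 9), (3, 14), (4, 2), (4, 21), (10, 7), (10, 16), (11, 6), (11, 17), (14, 7), (14, 16), (16, 0), (17, 6), (17, 17), (18, 6), (18, 17), (19, 11), (19, 12), (21, 8), (21, 15), (22, 7), (22, 16)}; affine count = 21; |E(F_23)| = 22.

Discriminant check: Δ ∝ 4a³ + 27b² = 4·1³ + 27·5² = 4·1 + 27·25 ≡ 12 (mod 23). Nonzero ⇒ E is nonsingular.
For each x ∈ F_23, compute rhs = x³ + 1·x + 5 mod 23, then count y ∈ F_23 with y² ≡ rhs.
  x = 0: rhs = 5, matching y values: none (0 points).
  x = 1: rhs = 7, matching y values: none (0 points).
  x = 2: rhs = 15, matching y values: none (0 points).
  x = 3: rhs = 12, matching y values: 9, 14 (2 points).
  x = 4: rhs = 4, matching y values: 2, 21 (2 points).
  x = 5: rhs = 20, matching y values: none (0 points).
  x = 6: rhs = 20, matching y values: none (0 points).
  x = 7: rhs = 10, matching y values: none (0 points).
  x = 8: rhs = 19, matching y values: none (0 points).
  x = 9: rhs = 7, matching y values: none (0 points).
  x = 10: rhs = 3, matching y values: 7, 16 (2 points).
  x = 11: rhs = 13, matching y values: 6, 17 (2 points).
  x = 12: rhs = 20, matching y values: none (0 points).
  x = 13: rhs = 7, matching y values: none (0 points).
  x = 14: rhs = 3, matching y values: 7, 16 (2 points).
  x = 15: rhs = 14, matching y values: none (0 points).
  x = 16: rhs = 0, matching y values: 0 (1 points).
  x = 17: rhs = 13, matching y values: 6, 17 (2 points).
  x = 18: rhs = 13, matching y values: 6, 17 (2 points).
  x = 19: rhs = 6, matching y values: 11, 12 (2 points).
  x = 20: rhs = 21, matching y values: none (0 points).
  x = 21: rhs = 18, matching y values: 8, 15 (2 points).
  x = 22: rhs = 3, matching y values: 7, 16 (2 points).
Total affine count: 21.
Full point count |E(F_23)| = 21 + 1 = 22.
Hasse bound: |22 − (23+1)| = |-2| = 2 ≤ 2√23 ≈ 9.5917 ✓.


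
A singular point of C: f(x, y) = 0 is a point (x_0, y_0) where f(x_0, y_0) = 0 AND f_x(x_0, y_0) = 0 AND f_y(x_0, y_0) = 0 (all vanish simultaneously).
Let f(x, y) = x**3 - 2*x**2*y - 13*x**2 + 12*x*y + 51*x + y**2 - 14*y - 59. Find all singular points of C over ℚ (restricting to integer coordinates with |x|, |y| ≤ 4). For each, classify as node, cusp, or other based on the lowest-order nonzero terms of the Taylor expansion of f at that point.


Singular points: {(3, -2)}; classification: cusp.

Compute partial derivatives:
  f_x = 3*x**2 - 4*x*y - 26*x + 12*y + 51.
  f_y = -2*x**2 + 12*x + 2*y - 14.
Scan x_0 ∈ {−4, ..., 4}. For each x_0, f_y(x_0, y) is a polynomial in y; find its integer roots y ∈ {−4, ..., 4}, then test f_x and f at those candidates.
  x = -4: f_y(-4, y) = 2*y - 94; no integer root y with |y| ≤ 4.
  x = -3: f_y(-3, y) = 2*y - 68; no integer root y with |y| ≤ 4.
  x = -2: f_y(-2, y) = 2*y - 46; no integer root y with |y| ≤ 4.
  x = -1: f_y(-1, y) = 2*y - 28; no integer root y with |y| ≤ 4.
  x = 0: f_y(0, y) = 2*y - 14; no integer root y with |y| ≤ 4.
  x = 1: f_y(1, y) = 2*y - 4; vanishes at y ∈ {2}. (1, 2): f_x = 44 ≠ 0.
  x = 2: f_y(2, y) = 2*y + 2; vanishes at y ∈ {-1}. (2, -1): f_x = 7 ≠ 0.
  x = 3: f_y(3, y) = 2*y + 4; vanishes at y ∈ {-2}. (3, -2): f_x = 0, f = 0 — SINGULAR.
  x = 4: f_y(4, y) = 2*y + 2; vanishes at y ∈ {-1}. (4, -1): f_x = -1 ≠ 0.
Only singular point on the grid: (3, -2).
Classify: substitute x = 3 + u, y = -2 + v and expand: f = u**3 - 2*u**2*v + v**2.
No constant or linear terms (consistent with a singular point). Quadratic part: v**2. Cubic part: u**3 - 2*u**2*v.
The quadratic part v**2 is a perfect square, so there is a single (double) tangent line v = 0, i.e. y = -2. Restricting the cubic part to that line (v = 0) leaves u**3 ≠ 0, so f is not divisible by v and the branch is v² ≈ -u**3 to lowest order — this is a cusp.
Classification: cusp.


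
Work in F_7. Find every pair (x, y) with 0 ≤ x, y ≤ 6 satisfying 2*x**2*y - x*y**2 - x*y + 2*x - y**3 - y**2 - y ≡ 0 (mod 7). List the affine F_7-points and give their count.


Affine F_7-points: {(0, 0), (0, 2), (0, 4), (1, 2), (2, 3), (4, 4)}; count = 6.

For each of the 49 pairs (x, y) ∈ F_7², evaluate f(x, y) mod 7. Record the zeros.
  x = 0: [0↦0, 1↦4, 2↦0, 3↦3, 4↦0, 5↦6, 6↦1]  zeros at y ∈ {0, 2, 4}
  x = 1: [0↦2, 1↦6, 2↦0, 3↦6, 4↦4, 5↦2, 6↦1]  zeros at y ∈ {2}
  x = 2: [0↦4, 1↦5, 2↦1, 3↦0, 4↦3, 5↦4, 6↦4]  zeros at y ∈ {3}
  x = 3: [0↦6, 1↦1, 2↦3, 3↦6, 4↦4, 5↦5, 6↦3]  zeros at y ∈ ∅
  x = 4: [0↦1, 1↦1, 2↦6, 3↦3, 4↦0, 5↦5, 6↦5]  zeros at y ∈ {4}
  x = 5: [0↦3, 1↦5, 2↦3, 3↦5, 4↦5, 5↦4, 6↦3]  zeros at y ∈ ∅
  x = 6: [0↦5, 1↦6, 2↦1, 3↦5, 4↦5, 5↦2, 6↦4]  zeros at y ∈ ∅
Collecting zeros: affine points = {(0, 0), (0, 2), (0, 4), (1, 2), (2, 3), (4, 4)}.
Total count |C(F_7)_aff| = 6.


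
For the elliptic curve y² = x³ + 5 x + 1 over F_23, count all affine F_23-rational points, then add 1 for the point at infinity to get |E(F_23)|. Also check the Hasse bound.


Affine points = {(0, 1), (0, 22), (4, 4), (4, 19), (5, 6), (5, 17), (8, 1), (8, 22), (9, 4), (9, 19), (10, 4), (10, 19), (12, 8), (12, 15), (13, 3), (13, 20), (14, 3), (14, 20), (15, 1), (15, 22), (17, 10), (17, 13), (18, 9), (18, 14), (19, 3), (19, 20), (21, 11), (21, 12), (22, 8), (22, 15)}; affine count = 30; |E(F_23)| = 31.

Discriminant check: Δ ∝ 4a³ + 27b² = 4·5³ + 27·1² = 4·125 + 27·1 ≡ 21 (mod 23). Nonzero ⇒ E is nonsingular.
For each x ∈ F_23, compute rhs = x³ + 5·x + 1 mod 23, then count y ∈ F_23 with y² ≡ rhs.
  x = 0: rhs = 1, matching y values: 1, 22 (2 points).
  x = 1: rhs = 7, matching y values: none (0 points).
  x = 2: rhs = 19, matching y values: none (0 points).
  x = 3: rhs = 20, matching y values: none (0 points).
  x = 4: rhs = 16, matching y values: 4, 19 (2 points).
  x = 5: rhs = 13, matching y values: 6, 17 (2 points).
  x = 6: rhs = 17, matching y values: none (0 points).
  x = 7: rhs = 11, matching y values: none (0 points).
  x = 8: rhs = 1, matching y values: 1, 22 (2 points).
  x = 9: rhs = 16, matching y values: 4, 19 (2 points).
  x = 10: rhs = 16, matching y values: 4, 19 (2 points).
  x = 11: rhs = 7, matching y values: none (0 points).
  x = 12: rhs = 18, matching y values: 8, 15 (2 points).
  x = 13: rhs = 9, matching y values: 3, 20 (2 points).
  x = 14: rhs = 9, matching y values: 3, 20 (2 points).
  x = 15: rhs = 1, matching y values: 1, 22 (2 points).
  x = 16: rhs = 14, matching y values: none (0 points).
  x = 17: rhs = 8, matching y values: 10, 13 (2 points).
  x = 18: rhs = 12, matching y values: 9, 14 (2 points).
  x = 19: rhs = 9, matching y values: 3, 20 (2 points).
  x = 20: rhs = 5, matching y values: none (0 points).
  x = 21: rhs = 6, matching y values: 11, 12 (2 points).
  x = 22: rhs = 18, matching y values: 8, 15 (2 points).
Total affine count: 30.
Full point count |E(F_23)| = 30 + 1 = 31.
Hasse bound: |31 − (23+1)| = |7| = 7 ≤ 2√23 ≈ 9.5917 ✓.


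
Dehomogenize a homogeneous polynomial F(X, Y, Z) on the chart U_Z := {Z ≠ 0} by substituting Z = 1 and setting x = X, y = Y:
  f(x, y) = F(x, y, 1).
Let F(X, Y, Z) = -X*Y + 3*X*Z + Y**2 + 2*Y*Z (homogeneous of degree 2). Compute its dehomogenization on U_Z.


f(x, y) = -x*y + 3*x + y**2 + 2*y

On U_Z we set Z = 1. Each monomial c·X^i·Y^j·Z^k in F becomes c·x^i·y^j·1^k = c·x^i·y^j.
Substituting Z = 1: F(X, Y, 1) = -x*y + 3*x + y**2 + 2*y.
Note: deg(f) ≤ deg(F) = 2; strict inequality happens when F is divisible by Z (lost terms).


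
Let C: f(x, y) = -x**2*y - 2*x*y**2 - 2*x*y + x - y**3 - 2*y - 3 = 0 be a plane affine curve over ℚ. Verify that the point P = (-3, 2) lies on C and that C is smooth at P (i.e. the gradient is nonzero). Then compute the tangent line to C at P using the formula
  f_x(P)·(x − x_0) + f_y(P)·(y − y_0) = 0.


Tangent line at P: x + 7*y - 11 = 0.

Step 1: f(-3, 2) = 0, so P lies on C.
Step 2: partial derivatives
  f_x(x, y) = -2*x*y - 2*y**2 - 2*y + 1, f_y(x, y) = -x**2 - 4*x*y - 2*x - 3*y**2 - 2.
  f_x(P) = 1, f_y(P) = 7 (gradient nonzero, so P is smooth).
Step 3: tangent line at P: 1·(x − -3) + 7·(y − 2) = 0.
Expanding: x + 7*y - 11 = 0.


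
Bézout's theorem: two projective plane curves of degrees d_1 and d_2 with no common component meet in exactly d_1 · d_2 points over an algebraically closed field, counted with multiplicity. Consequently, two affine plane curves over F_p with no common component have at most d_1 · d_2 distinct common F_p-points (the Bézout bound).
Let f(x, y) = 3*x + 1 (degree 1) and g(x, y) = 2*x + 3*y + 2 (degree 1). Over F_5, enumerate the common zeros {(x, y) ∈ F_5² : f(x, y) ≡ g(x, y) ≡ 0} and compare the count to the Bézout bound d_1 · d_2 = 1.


Common zeros: {(3, 4)}; count = 1; Bézout bound = 1.

deg(f) = 1, deg(g) = 1, so Bézout bound = 1.
Scan x ∈ F_5. For each x, list the y ∈ F_5 with f(x, y) ≡ 0 and those with g(x, y) ≡ 0 (mod 5); the common zeros in that column are the intersection.
  x = 0: f ≡ 0 at y ∈ ∅; g ≡ 0 at y ∈ {1}; common: ∅.
  x = 1: f ≡ 0 at y ∈ ∅; g ≡ 0 at y ∈ {2}; common: ∅.
  x = 2: f ≡ 0 at y ∈ ∅; g ≡ 0 at y ∈ {3}; common: ∅.
  x = 3: f ≡ 0 at y ∈ {0, 1, 2, 3, 4}; g ≡ 0 at y ∈ {4}; common: {4}.
  x = 4: f ≡ 0 at y ∈ ∅; g ≡ 0 at y ∈ {0}; common: ∅.
Collecting: common zeros = {(3, 4)}, so the count is 1.
Comparison with the Bézout bound: 1 ≤ 1 = deg(f)·deg(g), as expected for curves with no common component (the bound is attained).


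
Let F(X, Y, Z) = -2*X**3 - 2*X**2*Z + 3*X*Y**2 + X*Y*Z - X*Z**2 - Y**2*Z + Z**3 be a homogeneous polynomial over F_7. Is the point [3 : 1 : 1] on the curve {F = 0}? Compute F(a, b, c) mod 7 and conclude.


F(3,1,1) ≡ 0 (mod 7); P is on the curve.

Evaluate F(3, 1, 1) term-by-term (mod 7).
  -2*X**3 ↦ -2·27·1·1 = -54
  -2*X**2*Z ↦ -2·9·1·1 = -18
  3*X*Y**2 ↦ 3·3·1·1 = 9
  X*Y*Z ↦ 1·3·1·1 = 3
  -X*Z**2 ↦ -1·3·1·1 = -3
  -Y**2*Z ↦ -1·1·1·1 = -1
  Z**3 ↦ 1·1·1·1 = 1
Sum: F(3, 1, 1) = (-54) + (-18) + (9) + (3) + (-3) + (-1) + (1) = -63.
Reducing mod 7: -63 ≡ 0 (mod 7).
Since F(a, b, c) ≡ 0 (mod 7), P lies on the curve.


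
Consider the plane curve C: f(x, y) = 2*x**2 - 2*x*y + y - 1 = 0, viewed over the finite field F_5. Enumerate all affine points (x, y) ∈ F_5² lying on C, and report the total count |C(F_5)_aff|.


Affine F_5-points: {(0, 1), (1, 1), (2, 4), (4, 3)}; count = 4.

For each of the 25 pairs (x, y) ∈ F_5², evaluate f(x, y) mod 5. Record the zeros.
  x = 0: [0↦4, 1↦0, 2↦1, 3↦2, 4↦3]  zeros at y ∈ {1}
  x = 1: [0↦1, 1↦0, 2↦4, 3↦3, 4↦2]  zeros at y ∈ {1}
  x = 2: [0↦2, 1↦4, 2↦1, 3↦3, 4↦0]  zeros at y ∈ {4}
  x = 3: [0↦2, 1↦2, 2↦2, 3↦2, 4↦2]  zeros at y ∈ ∅
  x = 4: [0↦1, 1↦4, 2↦2, 3↦0, 4↦3]  zeros at y ∈ {3}
Collecting zeros: affine points = {(0, 1), (1, 1), (2, 4), (4, 3)}.
Total count |C(F_5)_aff| = 4.


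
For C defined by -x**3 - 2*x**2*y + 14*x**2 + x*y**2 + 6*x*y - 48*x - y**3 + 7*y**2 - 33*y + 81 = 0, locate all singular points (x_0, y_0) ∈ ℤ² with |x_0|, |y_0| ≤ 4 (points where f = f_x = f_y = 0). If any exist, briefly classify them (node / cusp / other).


Singular points: {(3, 3)}; classification: node.

Compute partial derivatives:
  f_x = -3*x**2 - 4*x*y + 28*x + y**2 + 6*y - 48.
  f_y = -2*x**2 + 2*x*y + 6*x - 3*y**2 + 14*y - 33.
Scan x_0 ∈ {−4, ..., 4}. For each x_0, f_y(x_0, y) is a polynomial in y; find its integer roots y ∈ {−4, ..., 4}, then test f_x and f at those candidates.
  x = -4: f_y(-4, y) = -3*y**2 + 6*y - 89; no integer root y with |y| ≤ 4.
  x = -3: f_y(-3, y) = -3*y**2 + 8*y - 69; no integer root y with |y| ≤ 4.
  x = -2: f_y(-2, y) = -3*y**2 + 10*y - 53; no integer root y with |y| ≤ 4.
  x = -1: f_y(-1, y) = -3*y**2 + 12*y - 41; no integer root y with |y| ≤ 4.
  x = 0: f_y(0, y) = -3*y**2 + 14*y - 33; no integer root y with |y| ≤ 4.
  x = 1: f_y(1, y) = -3*y**2 + 16*y - 29; no integer root y with |y| ≤ 4.
  x = 2: f_y(2, y) = -3*y**2 + 18*y - 29; no integer root y with |y| ≤ 4.
  x = 3: f_y(3, y) = -3*y**2 + 20*y - 33; vanishes at y ∈ {3}. (3, 3): f_x = 0, f = 0 — SINGULAR.
  x = 4: f_y(4, y) = -3*y**2 + 22*y - 41; no integer root y with |y| ≤ 4.
Only singular point on the grid: (3, 3).
Classify: substitute x = 3 + u, y = 3 + v and expand: f = -u**3 - 2*u**2*v - u**2 + u*v**2 - v**3 + v**2.
No constant or linear terms (consistent with a singular point). Quadratic part: -u**2 + v**2. Cubic part: -u**3 - 2*u**2*v + u*v**2 - v**3.
The quadratic part v**2 - u**2 = (v − u)(v + u) splits into two distinct linear factors, so there are two distinct tangent lines y − 3 = ±(x − 3) — this is a node (ordinary double point).
Classification: node.


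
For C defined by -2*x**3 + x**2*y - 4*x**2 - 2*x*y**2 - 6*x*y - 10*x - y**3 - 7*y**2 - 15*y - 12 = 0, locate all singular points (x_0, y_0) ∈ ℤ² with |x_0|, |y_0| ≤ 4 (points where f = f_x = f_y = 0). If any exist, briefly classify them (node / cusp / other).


Singular points: {(-1, -2)}; classification: cusp.

Compute partial derivatives:
  f_x = -6*x**2 + 2*x*y - 8*x - 2*y**2 - 6*y - 10.
  f_y = x**2 - 4*x*y - 6*x - 3*y**2 - 14*y - 15.
Scan x_0 ∈ {−4, ..., 4}. For each x_0, f_y(x_0, y) is a polynomial in y; find its integer roots y ∈ {−4, ..., 4}, then test f_x and f at those candidates.
  x = -4: f_y(-4, y) = -3*y**2 + 2*y + 25; no integer root y with |y| ≤ 4.
  x = -3: f_y(-3, y) = -3*y**2 - 2*y + 12; no integer root y with |y| ≤ 4.
  x = -2: f_y(-2, y) = -3*y**2 - 6*y + 1; no integer root y with |y| ≤ 4.
  x = -1: f_y(-1, y) = -3*y**2 - 10*y - 8; vanishes at y ∈ {-2}. (-1, -2): f_x = 0, f = 0 — SINGULAR.
  x = 0: f_y(0, y) = -3*y**2 - 14*y - 15; vanishes at y ∈ {-3}. (0, -3): f_x = -10 ≠ 0.
  x = 1: f_y(1, y) = -3*y**2 - 18*y - 20; no integer root y with |y| ≤ 4.
  x = 2: f_y(2, y) = -3*y**2 - 22*y - 23; no integer root y with |y| ≤ 4.
  x = 3: f_y(3, y) = -3*y**2 - 26*y - 24; no integer root y with |y| ≤ 4.
  x = 4: f_y(4, y) = -3*y**2 - 30*y - 23; no integer root y with |y| ≤ 4.
Only singular point on the grid: (-1, -2).
Classify: substitute x = -1 + u, y = -2 + v and expand: f = -2*u**3 + u**2*v - 2*u*v**2 - v**3 + v**2.
No constant or linear terms (consistent with a singular point). Quadratic part: v**2. Cubic part: -2*u**3 + u**2*v - 2*u*v**2 - v**3.
The quadratic part v**2 is a perfect square, so there is a single (double) tangent line v = 0, i.e. y = -2. Restricting the cubic part to that line (v = 0) leaves -2*u**3 ≠ 0, so f is not divisible by v and the branch is v² ≈ 2*u**3 to lowest order — this is a cusp.
Classification: cusp.


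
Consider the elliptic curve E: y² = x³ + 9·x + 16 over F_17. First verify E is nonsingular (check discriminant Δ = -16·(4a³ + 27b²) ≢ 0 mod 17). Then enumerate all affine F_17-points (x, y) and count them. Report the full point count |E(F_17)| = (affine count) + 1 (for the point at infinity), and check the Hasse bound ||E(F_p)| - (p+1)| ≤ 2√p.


Affine points = {(0, 4), (0, 13), (1, 3), (1, 14), (2, 5), (2, 12), (3, 6), (3, 11), (5, 4), (5, 13), (10, 1), (10, 16), (11, 1), (11, 16), (12, 4), (12, 13), (13, 1), (13, 16), (14, 8), (14, 9)}; affine count = 20; |E(F_17)| = 21.

Discriminant check: Δ ∝ 4a³ + 27b² = 4·9³ + 27·16² = 4·729 + 27·256 ≡ 2 (mod 17). Nonzero ⇒ E is nonsingular.
For each x ∈ F_17, compute rhs = x³ + 9·x + 16 mod 17, then count y ∈ F_17 with y² ≡ rhs.
  x = 0: rhs = 16, matching y values: 4, 13 (2 points).
  x = 1: rhs = 9, matching y values: 3, 14 (2 points).
  x = 2: rhs = 8, matching y values: 5, 12 (2 points).
  x = 3: rhs = 2, matching y values: 6, 11 (2 points).
  x = 4: rhs = 14, matching y values: none (0 points).
  x = 5: rhs = 16, matching y values: 4, 13 (2 points).
  x = 6: rhs = 14, matching y values: none (0 points).
  x = 7: rhs = 14, matching y values: none (0 points).
  x = 8: rhs = 5, matching y values: none (0 points).
  x = 9: rhs = 10, matching y values: none (0 points).
  x = 10: rhs = 1, matching y values: 1, 16 (2 points).
  x = 11: rhs = 1, matching y values: 1, 16 (2 points).
  x = 12: rhs = 16, matching y values: 4, 13 (2 points).
  x = 13: rhs = 1, matching y values: 1, 16 (2 points).
  x = 14: rhs = 13, matching y values: 8, 9 (2 points).
  x = 15: rhs = 7, matching y values: none (0 points).
  x = 16: rhs = 6, matching y values: none (0 points).
Total affine count: 20.
Full point count |E(F_17)| = 20 + 1 = 21.
Hasse bound: |21 − (17+1)| = |3| = 3 ≤ 2√17 ≈ 8.2462 ✓.


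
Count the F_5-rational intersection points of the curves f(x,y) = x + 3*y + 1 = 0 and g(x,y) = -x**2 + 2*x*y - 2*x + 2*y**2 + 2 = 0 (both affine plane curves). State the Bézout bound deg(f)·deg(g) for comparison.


Common zeros: {(0, 3)}; count = 1; Bézout bound = 2.

deg(f) = 1, deg(g) = 2, so Bézout bound = 2.
Scan x ∈ F_5. For each x, list the y ∈ F_5 with f(x, y) ≡ 0 and those with g(x, y) ≡ 0 (mod 5); the common zeros in that column are the intersection.
  x = 0: f ≡ 0 at y ∈ {3}; g ≡ 0 at y ∈ {2, 3}; common: {3}.
  x = 1: f ≡ 0 at y ∈ {1}; g ≡ 0 at y ∈ ∅; common: ∅.
  x = 2: f ≡ 0 at y ∈ {4}; g ≡ 0 at y ∈ {1, 2}; common: ∅.
  x = 3: f ≡ 0 at y ∈ {2}; g ≡ 0 at y ∈ {1}; common: ∅.
  x = 4: f ≡ 0 at y ∈ {0}; g ≡ 0 at y ∈ {3}; common: ∅.
Collecting: common zeros = {(0, 3)}, so the count is 1.
Comparison with the Bézout bound: 1 ≤ 2 = deg(f)·deg(g), as expected for curves with no common component (the affine F_5-count falls short of the bound because intersections may lie at infinity, over extension fields, or carry multiplicity).


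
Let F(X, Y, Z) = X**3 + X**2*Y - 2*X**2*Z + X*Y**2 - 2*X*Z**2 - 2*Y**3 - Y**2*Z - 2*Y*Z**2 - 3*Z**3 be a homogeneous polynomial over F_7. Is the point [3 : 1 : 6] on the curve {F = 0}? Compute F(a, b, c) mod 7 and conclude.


F(3,1,6) ≡ 2 (mod 7); P is NOT on the curve.

Evaluate F(3, 1, 6) term-by-term (mod 7).
  X**3 ↦ 1·27·1·1 = 27
  X**2*Y ↦ 1·9·1·1 = 9
  -2*X**2*Z ↦ -2·9·1·6 = -108
  X*Y**2 ↦ 1·3·1·1 = 3
  -2*X*Z**2 ↦ -2·3·1·36 = -216
  -2*Y**3 ↦ -2·1·1·1 = -2
  -Y**2*Z ↦ -1·1·1·6 = -6
  -2*Y*Z**2 ↦ -2·1·1·36 = -72
  -3*Z**3 ↦ -3·1·1·216 = -648
Sum: F(3, 1, 6) = (27) + (9) + (-108) + (3) + (-216) + (-2) + (-6) + (-72) + (-648) = -1013.
Reducing mod 7: -1013 ≡ 2 (mod 7).
Since F(a, b, c) ≡ 2 ≠ 0 (mod 7), P does NOT lie on the curve.


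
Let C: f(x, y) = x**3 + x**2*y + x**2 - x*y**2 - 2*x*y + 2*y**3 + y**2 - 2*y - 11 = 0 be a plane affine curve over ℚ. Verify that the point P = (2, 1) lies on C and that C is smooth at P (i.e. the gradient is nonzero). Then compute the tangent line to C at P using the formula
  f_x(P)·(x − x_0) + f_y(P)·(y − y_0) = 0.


Tangent line at P: 17*x + 2*y - 36 = 0.

Step 1: f(2, 1) = 0, so P lies on C.
Step 2: partial derivatives
  f_x(x, y) = 3*x**2 + 2*x*y + 2*x - y**2 - 2*y, f_y(x, y) = x**2 - 2*x*y - 2*x + 6*y**2 + 2*y - 2.
  f_x(P) = 17, f_y(P) = 2 (gradient nonzero, so P is smooth).
Step 3: tangent line at P: 17·(x − 2) + 2·(y − 1) = 0.
Expanding: 17*x + 2*y - 36 = 0.


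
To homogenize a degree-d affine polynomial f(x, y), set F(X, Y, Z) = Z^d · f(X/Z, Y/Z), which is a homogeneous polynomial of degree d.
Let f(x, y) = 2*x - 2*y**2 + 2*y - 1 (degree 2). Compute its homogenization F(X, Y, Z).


F(X, Y, Z) = 2*X*Z - 2*Y**2 + 2*Y*Z - Z**2

deg(f) = 2.
Substitute x = X/Z, y = Y/Z into f, then multiply by Z^2.
  monomial 2·x^1·y^0 ↦ 2·X^1·Y^0·Z^1.
  monomial -2·x^0·y^2 ↦ -2·X^0·Y^2·Z^0.
  monomial 2·x^0·y^1 ↦ 2·X^0·Y^1·Z^1.
  monomial -1·x^0·y^0 ↦ -1·X^0·Y^0·Z^2.
Collecting: F(X, Y, Z) = 2*X*Z - 2*Y**2 + 2*Y*Z - Z**2.


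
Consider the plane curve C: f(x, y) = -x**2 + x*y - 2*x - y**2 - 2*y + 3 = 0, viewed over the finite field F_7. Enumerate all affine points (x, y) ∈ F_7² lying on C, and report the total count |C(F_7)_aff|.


Affine F_7-points: {(0, 1), (0, 4), (1, 0), (1, 6), (2, 3), (2, 4), (3, 2), (3, 6), (4, 0), (4, 2), (5, 5), (6, 1), (6, 3)}; count = 13.

For each of the 49 pairs (x, y) ∈ F_7², evaluate f(x, y) mod 7. Record the zeros.
  x = 0: [0↦3, 1↦0, 2↦2, 3↦2, 4↦0, 5↦3, 6↦4]  zeros at y ∈ {1, 4}
  x = 1: [0↦0, 1↦5, 2↦1, 3↦2, 4↦1, 5↦5, 6↦0]  zeros at y ∈ {0, 6}
  x = 2: [0↦2, 1↦1, 2↦5, 3↦0, 4↦0, 5↦5, 6↦1]  zeros at y ∈ {3, 4}
  x = 3: [0↦2, 1↦2, 2↦0, 3↦3, 4↦4, 5↦3, 6↦0]  zeros at y ∈ {2, 6}
  x = 4: [0↦0, 1↦1, 2↦0, 3↦4, 4↦6, 5↦6, 6↦4]  zeros at y ∈ {0, 2}
  x = 5: [0↦3, 1↦5, 2↦5, 3↦3, 4↦6, 5↦0, 6↦6]  zeros at y ∈ {5}
  x = 6: [0↦4, 1↦0, 2↦1, 3↦0, 4↦4, 5↦6, 6↦6]  zeros at y ∈ {1, 3}
Collecting zeros: affine points = {(0, 1), (0, 4), (1, 0), (1, 6), (2, 3), (2, 4), (3, 2), (3, 6), (4, 0), (4, 2), (5, 5), (6, 1), (6, 3)}.
Total count |C(F_7)_aff| = 13.


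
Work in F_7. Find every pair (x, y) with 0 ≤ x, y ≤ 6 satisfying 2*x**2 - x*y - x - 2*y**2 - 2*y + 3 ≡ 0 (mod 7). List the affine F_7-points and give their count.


Affine F_7-points: {(0, 3), (2, 2), (2, 3), (3, 2), (3, 6), (4, 5), (4, 6), (6, 5)}; count = 8.

For each of the 49 pairs (x, y) ∈ F_7², evaluate f(x, y) mod 7. Record the zeros.
  x = 0: [0↦3, 1↦6, 2↦5, 3↦0, 4↦5, 5↦6, 6↦3]  zeros at y ∈ {3}
  x = 1: [0↦4, 1↦6, 2↦4, 3↦5, 4↦2, 5↦2, 6↦5]  zeros at y ∈ ∅
  x = 2: [0↦2, 1↦3, 2↦0, 3↦0, 4↦3, 5↦2, 6↦4]  zeros at y ∈ {2, 3}
  x = 3: [0↦4, 1↦4, 2↦0, 3↦6, 4↦1, 5↦6, 6↦0]  zeros at y ∈ {2, 6}
  x = 4: [0↦3, 1↦2, 2↦4, 3↦2, 4↦3, 5↦0, 6↦0]  zeros at y ∈ {5, 6}
  x = 5: [0↦6, 1↦4, 2↦5, 3↦2, 4↦2, 5↦5, 6↦4]  zeros at y ∈ ∅
  x = 6: [0↦6, 1↦3, 2↦3, 3↦6, 4↦5, 5↦0, 6↦5]  zeros at y ∈ {5}
Collecting zeros: affine points = {(0, 3), (2, 2), (2, 3), (3, 2), (3, 6), (4, 5), (4, 6), (6, 5)}.
Total count |C(F_7)_aff| = 8.


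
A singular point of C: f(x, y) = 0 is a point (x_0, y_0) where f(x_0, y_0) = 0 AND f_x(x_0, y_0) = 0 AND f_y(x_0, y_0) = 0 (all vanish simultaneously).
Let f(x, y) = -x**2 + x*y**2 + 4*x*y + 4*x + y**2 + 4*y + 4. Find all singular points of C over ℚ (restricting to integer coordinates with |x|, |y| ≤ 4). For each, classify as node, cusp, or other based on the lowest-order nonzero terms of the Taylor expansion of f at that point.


Singular points: {(0, -2)}; classification: node.

Compute partial derivatives:
  f_x = -2*x + y**2 + 4*y + 4.
  f_y = 2*x*y + 4*x + 2*y + 4.
Scan x_0 ∈ {−4, ..., 4}. For each x_0, f_y(x_0, y) is a polynomial in y; find its integer roots y ∈ {−4, ..., 4}, then test f_x and f at those candidates.
  x = -4: f_y(-4, y) = -6*y - 12; vanishes at y ∈ {-2}. (-4, -2): f_x = 8 ≠ 0.
  x = -3: f_y(-3, y) = -4*y - 8; vanishes at y ∈ {-2}. (-3, -2): f_x = 6 ≠ 0.
  x = -2: f_y(-2, y) = -2*y - 4; vanishes at y ∈ {-2}. (-2, -2): f_x = 4 ≠ 0.
  x = -1: f_y(-1, y) = 0; vanishes at y ∈ {-4, -3, -2, -1, 0, 1, 2, 3, 4}. (-1, -4): f_x = 6 ≠ 0; (-1, -3): f_x = 3 ≠ 0; (-1, -2): f_x = 2 ≠ 0; (-1, -1): f_x = 3 ≠ 0; (-1, 0): f_x = 6 ≠ 0; (-1, 1): f_x = 11 ≠ 0; (-1, 2): f_x = 18 ≠ 0; (-1, 3): f_x = 27 ≠ 0; (-1, 4): f_x = 38 ≠ 0.
  x = 0: f_y(0, y) = 2*y + 4; vanishes at y ∈ {-2}. (0, -2): f_x = 0, f = 0 — SINGULAR.
  x = 1: f_y(1, y) = 4*y + 8; vanishes at y ∈ {-2}. (1, -2): f_x = -2 ≠ 0.
  x = 2: f_y(2, y) = 6*y + 12; vanishes at y ∈ {-2}. (2, -2): f_x = -4 ≠ 0.
  x = 3: f_y(3, y) = 8*y + 16; vanishes at y ∈ {-2}. (3, -2): f_x = -6 ≠ 0.
  x = 4: f_y(4, y) = 10*y + 20; vanishes at y ∈ {-2}. (4, -2): f_x = -8 ≠ 0.
Only singular point on the grid: (0, -2).
Classify: substitute x = 0 + u, y = -2 + v and expand: f = -u**2 + u*v**2 + v**2.
No constant or linear terms (consistent with a singular point). Quadratic part: -u**2 + v**2. Cubic part: u*v**2.
The quadratic part v**2 - u**2 = (v − u)(v + u) splits into two distinct linear factors, so there are two distinct tangent lines y − -2 = ±(x − 0) — this is a node (ordinary double point).
Classification: node.


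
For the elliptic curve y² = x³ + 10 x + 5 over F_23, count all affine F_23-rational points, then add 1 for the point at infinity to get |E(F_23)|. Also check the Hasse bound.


Affine points = {(1, 4), (1, 19), (3, 4), (3, 19), (7, 2), (7, 21), (10, 1), (10, 22), (12, 6), (12, 17), (13, 3), (13, 20), (16, 11), (16, 12), (19, 4), (19, 19), (21, 0)}; affine count = 17; |E(F_23)| = 18.

Discriminant check: Δ ∝ 4a³ + 27b² = 4·10³ + 27·5² = 4·1000 + 27·25 ≡ 6 (mod 23). Nonzero ⇒ E is nonsingular.
For each x ∈ F_23, compute rhs = x³ + 10·x + 5 mod 23, then count y ∈ F_23 with y² ≡ rhs.
  x = 0: rhs = 5, matching y values: none (0 points).
  x = 1: rhs = 16, matching y values: 4, 19 (2 points).
  x = 2: rhs = 10, matching y values: none (0 points).
  x = 3: rhs = 16, matching y values: 4, 19 (2 points).
  x = 4: rhs = 17, matching y values: none (0 points).
  x = 5: rhs = 19, matching y values: none (0 points).
  x = 6: rhs = 5, matching y values: none (0 points).
  x = 7: rhs = 4, matching y values: 2, 21 (2 points).
  x = 8: rhs = 22, matching y values: none (0 points).
  x = 9: rhs = 19, matching y values: none (0 points).
  x = 10: rhs = 1, matching y values: 1, 22 (2 points).
  x = 11: rhs = 20, matching y values: none (0 points).
  x = 12: rhs = 13, matching y values: 6, 17 (2 points).
  x = 13: rhs = 9, matching y values: 3, 20 (2 points).
  x = 14: rhs = 14, matching y values: none (0 points).
  x = 15: rhs = 11, matching y values: none (0 points).
  x = 16: rhs = 6, matching y values: 11, 12 (2 points).
  x = 17: rhs = 5, matching y values: none (0 points).
  x = 18: rhs = 14, matching y values: none (0 points).
  x = 19: rhs = 16, matching y values: 4, 19 (2 points).
  x = 20: rhs = 17, matching y values: none (0 points).
  x = 21: rhs = 0, matching y values: 0 (1 points).
  x = 22: rhs = 17, matching y values: none (0 points).
Total affine count: 17.
Full point count |E(F_23)| = 17 + 1 = 18.
Hasse bound: |18 − (23+1)| = |-6| = 6 ≤ 2√23 ≈ 9.5917 ✓.


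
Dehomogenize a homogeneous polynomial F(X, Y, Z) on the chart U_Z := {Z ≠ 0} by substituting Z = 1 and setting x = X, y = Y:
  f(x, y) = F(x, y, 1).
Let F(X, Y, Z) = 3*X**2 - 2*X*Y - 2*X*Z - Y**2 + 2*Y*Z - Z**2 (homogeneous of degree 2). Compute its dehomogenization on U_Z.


f(x, y) = 3*x**2 - 2*x*y - 2*x - y**2 + 2*y - 1

On U_Z we set Z = 1. Each monomial c·X^i·Y^j·Z^k in F becomes c·x^i·y^j·1^k = c·x^i·y^j.
Substituting Z = 1: F(X, Y, 1) = 3*x**2 - 2*x*y - 2*x - y**2 + 2*y - 1.
Note: deg(f) ≤ deg(F) = 2; strict inequality happens when F is divisible by Z (lost terms).
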